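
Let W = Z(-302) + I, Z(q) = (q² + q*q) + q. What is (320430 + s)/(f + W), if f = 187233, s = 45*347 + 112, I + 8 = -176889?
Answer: 336157/192442 ≈ 1.7468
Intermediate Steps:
I = -176897 (I = -8 - 176889 = -176897)
s = 15727 (s = 15615 + 112 = 15727)
Z(q) = q + 2*q² (Z(q) = (q² + q²) + q = 2*q² + q = q + 2*q²)
W = 5209 (W = -302*(1 + 2*(-302)) - 176897 = -302*(1 - 604) - 176897 = -302*(-603) - 176897 = 182106 - 176897 = 5209)
(320430 + s)/(f + W) = (320430 + 15727)/(187233 + 5209) = 336157/192442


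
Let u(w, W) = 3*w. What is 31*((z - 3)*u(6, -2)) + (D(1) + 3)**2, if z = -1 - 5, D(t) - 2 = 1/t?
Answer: -4986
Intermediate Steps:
D(t) = 2 + 1/t
z = -6
31*((z - 3)*u(6, -2)) + (D(1) + 3)**2 = 31*((-6 - 3)*(3*6)) + ((2 + 1/1) + 3)**2 = 31*(-9*18) + ((2 + 1) + 3)**2 = 31*(-162) + (3 + 3)**2 = -5022 + 6**2 = -5022 + 36 = -4986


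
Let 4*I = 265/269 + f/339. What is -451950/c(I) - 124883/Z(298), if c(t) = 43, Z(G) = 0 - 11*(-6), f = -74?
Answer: -3199879/258 ≈ -12403.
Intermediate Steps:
Z(G) = 66 (Z(G) = 0 + 66 = 66)
I = 69929/364764 (I = (265/269 - 74/339)/4 = (¼)*(69929/91191) = 69929/364764 ≈ 0.19171)
-451950/c(I) - 124883/Z(298) = -451950/43 - 124883/66 = -451950*1/43 - 124883*1/66 = -451950/43 - 11353/6 = -3199879/258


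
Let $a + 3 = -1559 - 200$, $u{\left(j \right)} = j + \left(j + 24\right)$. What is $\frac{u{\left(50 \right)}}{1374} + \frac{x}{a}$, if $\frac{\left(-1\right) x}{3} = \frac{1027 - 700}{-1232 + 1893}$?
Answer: $\frac{72884231}{800136534} \approx 0.09109$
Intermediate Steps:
$u{\left(j \right)} = 24 + 2 j$ ($u{\left(j \right)} = j + \left(24 + j\right) = 24 + 2 j$)
$a = -1762$ ($a = -3 - 1759 = -1762$)
$x = - \frac{981}{661}$ ($x = - 3 \frac{1027 - 700}{-1232 + 1893} = - 3 \cdot \frac{327}{661} = - 3 \cdot 327 \cdot \frac{1}{661} = \left(-3\right) \frac{327}{661} = - \frac{981}{661} \approx -1.4841$)
$\frac{u{\left(50 \right)}}{1374} + \frac{x}{a} = \frac{24 + 2 \cdot 50}{1374} - \frac{981}{661 \left(-1762\right)} = \left(24 + 100\right) \frac{1}{1374} - - \frac{981}{1164682} = 124 \cdot \frac{1}{1374} + \frac{981}{1164682} = \frac{62}{687} + \frac{981}{1164682} = \frac{72884231}{800136534}$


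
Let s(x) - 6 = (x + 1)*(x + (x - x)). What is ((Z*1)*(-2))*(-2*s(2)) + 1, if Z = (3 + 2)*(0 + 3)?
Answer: 721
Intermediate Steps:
s(x) = 6 + x*(1 + x) (s(x) = 6 + (x + 1)*(x + (x - x)) = 6 + (1 + x)*(x + 0) = 6 + (1 + x)*x = 6 + x*(1 + x))
Z = 15 (Z = 5*3 = 15)
((Z*1)*(-2))*(-2*s(2)) + 1 = ((15*1)*(-2))*(-2*(6 + 2 + 2²)) + 1 = (15*(-2))*(-2*(6 + 2 + 4)) + 1 = -(-60)*12 + 1 = -30*(-24) + 1 = 720 + 1 = 721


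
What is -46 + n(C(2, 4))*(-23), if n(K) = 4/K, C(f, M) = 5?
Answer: -322/5 ≈ -64.400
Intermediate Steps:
-46 + n(C(2, 4))*(-23) = -46 + (4/5)*(-23) = -46 - 92/5 = -322/5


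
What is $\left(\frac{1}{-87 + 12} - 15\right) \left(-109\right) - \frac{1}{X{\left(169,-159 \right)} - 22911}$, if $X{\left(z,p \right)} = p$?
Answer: $\frac{188764897}{115350} \approx 1636.5$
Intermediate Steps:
$\left(\frac{1}{-87 + 12} - 15\right) \left(-109\right) - \frac{1}{X{\left(169,-159 \right)} - 22911} = \left(\frac{1}{-87 + 12} - 15\right) \left(-109\right) - \frac{1}{-159 - 22911} = \left(\frac{1}{-75} - 15\right) \left(-109\right) - \frac{1}{-23070} = \left(- \frac{1}{75} - 15\right) \left(-109\right) - - \frac{1}{23070} = \left(- \frac{1126}{75}\right) \left(-109\right) + \frac{1}{23070} = \frac{122734}{75} + \frac{1}{23070} = \frac{188764897}{115350}$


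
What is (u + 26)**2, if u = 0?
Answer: 676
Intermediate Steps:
(u + 26)**2 = (0 + 26)**2 = 26**2 = 676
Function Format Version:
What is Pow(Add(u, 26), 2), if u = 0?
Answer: 676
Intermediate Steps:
Pow(Add(u, 26), 2) = Pow(Add(0, 26), 2) = Pow(26, 2) = 676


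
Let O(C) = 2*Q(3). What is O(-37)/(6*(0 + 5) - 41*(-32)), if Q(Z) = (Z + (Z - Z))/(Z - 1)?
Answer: 3/1342 ≈ 0.0022355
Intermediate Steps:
Q(Z) = Z/(-1 + Z) (Q(Z) = (Z + 0)/(-1 + Z) = Z/(-1 + Z))
O(C) = 3 (O(C) = 2*(3/(-1 + 3)) = 2*(3/2) = 3)
O(-37)/(6*(0 + 5) - 41*(-32)) = 3/(6*(0 + 5) - 41*(-32)) = 3/(6*5 + 1312) = 3/(30 + 1312) = 3/1342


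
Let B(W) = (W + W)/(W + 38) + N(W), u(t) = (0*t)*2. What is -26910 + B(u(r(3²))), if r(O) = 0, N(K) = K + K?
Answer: -26910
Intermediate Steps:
N(K) = 2*K
u(t) = 0 (u(t) = 0*2 = 0)
B(W) = 2*W + 2*W/(38 + W) (B(W) = (W + W)/(W + 38) + 2*W = (2*W)/(38 + W) + 2*W = 2*W/(38 + W) + 2*W = 2*W + 2*W/(38 + W))
-26910 + B(u(r(3²))) = -26910 + 2*0*(39 + 0)/(38 + 0) = -26910 + 2*0*39/38 = -26910 + 2*0*(1/38)*39 = -26910 + 0 = -26910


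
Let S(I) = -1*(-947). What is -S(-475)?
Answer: -947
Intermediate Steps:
S(I) = 947
-S(-475) = -1*947 = -947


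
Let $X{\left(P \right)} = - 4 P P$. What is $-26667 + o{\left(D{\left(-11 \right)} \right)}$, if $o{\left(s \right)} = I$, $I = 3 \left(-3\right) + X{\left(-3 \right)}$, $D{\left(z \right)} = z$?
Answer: $-26712$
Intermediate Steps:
$X{\left(P \right)} = - 4 P^{2}$
$I = -45$ ($I = 3 \left(-3\right) - 4 \left(-3\right)^{2} = -9 - 36 = -45$)
$o{\left(s \right)} = -45$
$-26667 + o{\left(D{\left(-11 \right)} \right)} = -26667 - 45 = -26712$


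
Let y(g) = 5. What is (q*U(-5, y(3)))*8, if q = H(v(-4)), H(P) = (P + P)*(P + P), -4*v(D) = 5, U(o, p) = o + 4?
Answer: -50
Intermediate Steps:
U(o, p) = 4 + o
v(D) = -5/4 (v(D) = -¼*5 = -5/4)
H(P) = 4*P² (H(P) = (2*P)*(2*P) = 4*P²)
q = 25/4 (q = 4*(-5/4)² = 4*(25/16) = 25/4 ≈ 6.2500)
(q*U(-5, y(3)))*8 = (25*(4 - 5)/4)*8 = ((25/4)*(-1))*8 = -25/4*8 = -50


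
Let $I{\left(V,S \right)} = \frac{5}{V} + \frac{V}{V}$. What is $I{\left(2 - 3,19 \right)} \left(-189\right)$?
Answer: $756$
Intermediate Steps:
$I{\left(V,S \right)} = 1 + \frac{5}{V}$ ($I{\left(V,S \right)} = \frac{5}{V} + 1 = 1 + \frac{5}{V}$)
$I{\left(2 - 3,19 \right)} \left(-189\right) = \frac{5 + \left(2 - 3\right)}{2 - 3} \left(-189\right) = \frac{5 - 1}{-1} \left(-189\right) = \left(-1\right) 4 \left(-189\right) = \left(-4\right) \left(-189\right) = 756$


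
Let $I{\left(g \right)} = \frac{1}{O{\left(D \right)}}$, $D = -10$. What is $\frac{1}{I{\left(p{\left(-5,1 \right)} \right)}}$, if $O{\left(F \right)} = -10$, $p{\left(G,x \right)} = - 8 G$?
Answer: $-10$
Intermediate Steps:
$I{\left(g \right)} = - \frac{1}{10}$ ($I{\left(g \right)} = \frac{1}{-10} = - \frac{1}{10}$)
$\frac{1}{I{\left(p{\left(-5,1 \right)} \right)}} = \frac{1}{- \frac{1}{10}} = -10$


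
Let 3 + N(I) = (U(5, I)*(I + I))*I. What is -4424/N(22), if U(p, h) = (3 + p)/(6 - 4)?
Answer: -4424/3869 ≈ -1.1434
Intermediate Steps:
U(p, h) = 3/2 + p/2 (U(p, h) = (3 + p)/2 = (3 + p)*(½) = 3/2 + p/2)
N(I) = -3 + 8*I² (N(I) = -3 + ((3/2 + (½)*5)*(I + I))*I = -3 + ((3/2 + 5/2)*(2*I))*I = -3 + (4*(2*I))*I = -3 + (8*I)*I = -3 + 8*I²)
-4424/N(22) = -4424/(-3 + 8*22²) = -4424/(-3 + 8*484) = -4424/(-3 + 3872) = -4424/3869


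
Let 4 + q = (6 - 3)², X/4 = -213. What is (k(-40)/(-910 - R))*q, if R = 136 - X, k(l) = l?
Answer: 100/949 ≈ 0.10537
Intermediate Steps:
X = -852 (X = 4*(-213) = -852)
R = 988 (R = 136 - 1*(-852) = 136 + 852 = 988)
q = 5 (q = -4 + (6 - 3)² = -4 + 3² = -4 + 9 = 5)
(k(-40)/(-910 - R))*q = -40/(-910 - 1*988)*5 = -40/(-910 - 988)*5 = -40/(-1898)*5 = -40*(-1/1898)*5 = (20/949)*5 = 100/949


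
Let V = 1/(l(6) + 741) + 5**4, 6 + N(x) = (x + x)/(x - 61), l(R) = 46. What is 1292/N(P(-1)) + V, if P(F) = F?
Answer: 59476136/145595 ≈ 408.50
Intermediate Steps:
N(x) = -6 + 2*x/(-61 + x) (N(x) = -6 + (x + x)/(x - 61) = -6 + (2*x)/(-61 + x) = -6 + 2*x/(-61 + x))
V = 491876/787 (V = 1/(46 + 741) + 5**4 = 1/787 + 625 = 491876/787 ≈ 625.00)
1292/N(P(-1)) + V = 1292/((2*(183 - 2*(-1))/(-61 - 1))) + 491876/787 = 1292/((2*(183 + 2)/(-62))) + 491876/787 = 1292/((2*(-1/62)*185)) + 491876/787 = 1292/(-185/31) + 491876/787 = 1292*(-31/185) + 491876/787 = -40052/185 + 491876/787 = 59476136/145595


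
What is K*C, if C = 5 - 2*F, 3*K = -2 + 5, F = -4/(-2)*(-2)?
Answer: 13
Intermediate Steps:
F = -4 (F = -4*(-½)*(-2) = 2*(-2) = -4)
K = 1 (K = (-2 + 5)/3 = (⅓)*3 = 1)
C = 13 (C = 5 - 2*(-4) = 5 + 8 = 13)
K*C = 1*13 = 13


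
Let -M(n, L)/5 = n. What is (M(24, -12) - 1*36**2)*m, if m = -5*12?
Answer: 84960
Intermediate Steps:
M(n, L) = -5*n
m = -60
(M(24, -12) - 1*36**2)*m = (-5*24 - 1*36**2)*(-60) = (-120 - 1*1296)*(-60) = (-120 - 1296)*(-60) = -1416*(-60) = 84960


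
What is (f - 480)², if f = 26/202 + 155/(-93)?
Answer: 21288560836/91809 ≈ 2.3188e+5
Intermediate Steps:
f = -466/303 (f = 26*(1/202) + 155*(-1/93) = 13/101 - 5/3 = -466/303 ≈ -1.5380)
(f - 480)² = (-466/303 - 480)² = (-145906/303)² = 21288560836/91809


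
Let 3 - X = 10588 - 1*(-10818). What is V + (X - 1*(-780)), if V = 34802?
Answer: 14179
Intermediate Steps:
X = -21403 (X = 3 - (10588 - 1*(-10818)) = 3 - (10588 + 10818) = 3 - 1*21406 = 3 - 21406 = -21403)
V + (X - 1*(-780)) = 34802 + (-21403 - 1*(-780)) = 34802 + (-21403 + 780) = 34802 - 20623 = 14179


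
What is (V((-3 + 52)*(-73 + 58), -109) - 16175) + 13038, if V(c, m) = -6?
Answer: -3143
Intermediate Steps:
(V((-3 + 52)*(-73 + 58), -109) - 16175) + 13038 = (-6 - 16175) + 13038 = -16181 + 13038 = -3143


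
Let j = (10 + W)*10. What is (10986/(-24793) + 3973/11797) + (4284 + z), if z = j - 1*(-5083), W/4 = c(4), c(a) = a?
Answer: 2815702943914/292483021 ≈ 9626.9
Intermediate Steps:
W = 16 (W = 4*4 = 16)
j = 260 (j = (10 + 16)*10 = 26*10 = 260)
z = 5343 (z = 260 - 1*(-5083) = 260 + 5083 = 5343)
(10986/(-24793) + 3973/11797) + (4284 + z) = (10986/(-24793) + 3973/11797) + (4284 + 5343) = (10986*(-1/24793) + 3973*(1/11797)) + 9627 = (-10986/24793 + 3973/11797) + 9627 = -31099253/292483021 + 9627 = 2815702943914/292483021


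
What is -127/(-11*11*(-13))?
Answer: -127/1573 ≈ -0.080737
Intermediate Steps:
-127/(-11*11*(-13)) = -127/((-121*(-13))) = -127/1573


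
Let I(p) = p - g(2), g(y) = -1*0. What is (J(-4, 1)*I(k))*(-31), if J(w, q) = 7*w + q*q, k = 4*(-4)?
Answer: -13392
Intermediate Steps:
g(y) = 0
k = -16
I(p) = p (I(p) = p - 1*0 = p + 0 = p)
J(w, q) = q**2 + 7*w (J(w, q) = 7*w + q**2 = q**2 + 7*w)
(J(-4, 1)*I(k))*(-31) = ((1**2 + 7*(-4))*(-16))*(-31) = ((1 - 28)*(-16))*(-31) = -27*(-16)*(-31) = 432*(-31) = -13392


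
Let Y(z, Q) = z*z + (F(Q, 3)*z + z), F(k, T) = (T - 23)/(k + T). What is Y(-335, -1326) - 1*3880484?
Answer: -4985856562/1323 ≈ -3.7686e+6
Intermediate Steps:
F(k, T) = (-23 + T)/(T + k)
Y(z, Q) = z + z**2 - 20*z/(3 + Q) (Y(z, Q) = z*z + (((-23 + 3)/(3 + Q))*z + z) = z**2 + ((-20/(3 + Q))*z + z) = z**2 + (-20*z/(3 + Q) + z) = z**2 + (z - 20*z/(3 + Q)) = z + z**2 - 20*z/(3 + Q))
Y(-335, -1326) - 1*3880484 = -335*(-20 + (1 - 335)*(3 - 1326))/(3 - 1326) - 1*3880484 = -335*(-20 - 334*(-1323))/(-1323) - 3880484 = -335*(-1/1323)*(-20 + 441882) - 3880484 = -335*(-1/1323)*441862 - 3880484 = 148023770/1323 - 3880484 = -4985856562/1323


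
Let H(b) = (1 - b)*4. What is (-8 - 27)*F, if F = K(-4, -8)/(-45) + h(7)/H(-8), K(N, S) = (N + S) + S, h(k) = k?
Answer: -805/36 ≈ -22.361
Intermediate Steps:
K(N, S) = N + 2*S
H(b) = 4 - 4*b
F = 23/36 (F = (-4 + 2*(-8))/(-45) + 7/(4 - 4*(-8)) = (-4 - 16)*(-1/45) + 7/(4 + 32) = -20*(-1/45) + 7/36 = 4/9 + 7*(1/36) = 4/9 + 7/36 = 23/36 ≈ 0.63889)
(-8 - 27)*F = (-8 - 27)*(23/36) = -35*23/36 = -805/36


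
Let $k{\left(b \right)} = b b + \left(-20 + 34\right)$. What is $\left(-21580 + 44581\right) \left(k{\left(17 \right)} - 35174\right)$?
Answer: $-802067871$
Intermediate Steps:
$k{\left(b \right)} = 14 + b^{2}$ ($k{\left(b \right)} = b^{2} + 14 = 14 + b^{2}$)
$\left(-21580 + 44581\right) \left(k{\left(17 \right)} - 35174\right) = \left(-21580 + 44581\right) \left(\left(14 + 17^{2}\right) - 35174\right) = 23001 \left(\left(14 + 289\right) - 35174\right) = 23001 \left(303 - 35174\right) = 23001 \left(-34871\right) = -802067871$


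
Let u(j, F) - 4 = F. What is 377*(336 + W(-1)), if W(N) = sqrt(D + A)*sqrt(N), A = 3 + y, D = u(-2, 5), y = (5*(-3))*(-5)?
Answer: 126672 + 377*I*sqrt(87) ≈ 1.2667e+5 + 3516.4*I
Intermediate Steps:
u(j, F) = 4 + F
y = 75 (y = -15*(-5) = 75)
D = 9 (D = 4 + 5 = 9)
A = 78 (A = 3 + 75 = 78)
W(N) = sqrt(87)*sqrt(N) (W(N) = sqrt(9 + 78)*sqrt(N) = sqrt(87)*sqrt(N))
377*(336 + W(-1)) = 377*(336 + sqrt(87)*sqrt(-1)) = 377*(336 + sqrt(87)*I) = 377*(336 + I*sqrt(87)) = 126672 + 377*I*sqrt(87)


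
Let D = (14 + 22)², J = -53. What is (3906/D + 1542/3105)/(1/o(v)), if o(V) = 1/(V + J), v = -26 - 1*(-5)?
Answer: -9689/204240 ≈ -0.047439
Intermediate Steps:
D = 1296 (D = 36² = 1296)
v = -21 (v = -26 + 5 = -21)
o(V) = 1/(-53 + V) (o(V) = 1/(V - 53) = 1/(-53 + V))
(3906/D + 1542/3105)/(1/o(v)) = (3906/1296 + 1542/3105)/(1/(1/(-53 - 21))) = (3906*(1/1296) + 1542*(1/3105))/(1/(1/(-74))) = (217/72 + 514/1035)/(1/(-1/74)) = (9689/2760)/(-74) = (9689/2760)*(-1/74) = -9689/204240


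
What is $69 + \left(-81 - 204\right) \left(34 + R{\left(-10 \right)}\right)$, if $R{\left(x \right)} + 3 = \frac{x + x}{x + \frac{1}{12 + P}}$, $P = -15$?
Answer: $- \frac{288846}{31} \approx -9317.6$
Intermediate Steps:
$R{\left(x \right)} = -3 + \frac{2 x}{- \frac{1}{3} + x}$ ($R{\left(x \right)} = -3 + \frac{x + x}{x + \frac{1}{12 - 15}} = -3 + \frac{2 x}{x + \frac{1}{-3}} = -3 + \frac{2 x}{x - \frac{1}{3}} = -3 + \frac{2 x}{- \frac{1}{3} + x}$)
$69 + \left(-81 - 204\right) \left(34 + R{\left(-10 \right)}\right) = 69 + \left(-81 - 204\right) \left(34 + \frac{3 \left(-1 - 10\right)}{1 - -30}\right) = 69 - 285 \left(34 + 3 \frac{1}{1 + 30} \left(-11\right)\right) = 69 - 285 \left(34 + 3 \cdot \frac{1}{31} \left(-11\right)\right) = 69 - 285 \left(34 - \frac{33}{31}\right) = 69 - \frac{290985}{31} = - \frac{288846}{31}$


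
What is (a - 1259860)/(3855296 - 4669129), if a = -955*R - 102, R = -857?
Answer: 441527/813833 ≈ 0.54253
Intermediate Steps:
a = 818333 (a = -955*(-857) - 102 = 818435 - 102 = 818333)
(a - 1259860)/(3855296 - 4669129) = (818333 - 1259860)/(3855296 - 4669129) = -441527/(-813833) = -441527*(-1/813833) = 441527/813833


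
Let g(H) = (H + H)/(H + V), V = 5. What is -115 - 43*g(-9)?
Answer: -617/2 ≈ -308.50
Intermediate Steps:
g(H) = 2*H/(5 + H) (g(H) = (H + H)/(H + 5) = (2*H)/(5 + H) = 2*H/(5 + H))
-115 - 43*g(-9) = -115 - 86*(-9)/(5 - 9) = -115 - 86*(-9)/(-4) = -115 - 86*(-9)*(-1)/4 = -115 - 43*9/2 = -115 - 387/2 = -617/2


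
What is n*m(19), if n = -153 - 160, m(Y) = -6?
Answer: 1878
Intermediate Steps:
n = -313
n*m(19) = -313*(-6) = 1878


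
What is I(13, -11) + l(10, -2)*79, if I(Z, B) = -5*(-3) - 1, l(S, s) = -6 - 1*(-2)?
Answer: -302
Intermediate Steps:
l(S, s) = -4 (l(S, s) = -6 + 2 = -4)
I(Z, B) = 14 (I(Z, B) = 15 - 1 = 14)
I(13, -11) + l(10, -2)*79 = 14 - 4*79 = 14 - 316 = -302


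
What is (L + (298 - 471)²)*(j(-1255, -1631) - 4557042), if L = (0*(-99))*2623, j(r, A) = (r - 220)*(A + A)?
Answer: 7614177032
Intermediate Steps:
j(r, A) = 2*A*(-220 + r) (j(r, A) = (-220 + r)*(2*A) = 2*A*(-220 + r))
L = 0 (L = 0*2623 = 0)
(L + (298 - 471)²)*(j(-1255, -1631) - 4557042) = (0 + (298 - 471)²)*(2*(-1631)*(-220 - 1255) - 4557042) = (0 + (-173)²)*(2*(-1631)*(-1475) - 4557042) = (0 + 29929)*(4811450 - 4557042) = 29929*254408 = 7614177032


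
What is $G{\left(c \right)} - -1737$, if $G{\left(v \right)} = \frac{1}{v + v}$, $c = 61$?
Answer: $\frac{211915}{122} \approx 1737.0$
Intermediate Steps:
$G{\left(v \right)} = \frac{1}{2 v}$
$G{\left(c \right)} - -1737 = \frac{1}{2 \cdot 61} - -1737 = \frac{1}{2} \cdot \frac{1}{61} + 1737 = \frac{1}{122} + 1737 = \frac{211915}{122}$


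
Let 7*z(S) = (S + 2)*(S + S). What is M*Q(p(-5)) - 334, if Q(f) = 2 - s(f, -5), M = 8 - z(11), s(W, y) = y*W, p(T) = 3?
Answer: -6248/7 ≈ -892.57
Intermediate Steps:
z(S) = 2*S*(2 + S)/7 (z(S) = ((S + 2)*(S + S))/7 = ((2 + S)*(2*S))/7 = (2*S*(2 + S))/7 = 2*S*(2 + S)/7)
s(W, y) = W*y
M = -230/7 (M = 8 - 2*11*(2 + 11)/7 = 8 - 2*11*13/7 = 8 - 1*286/7 = 8 - 286/7 = -230/7 ≈ -32.857)
Q(f) = 2 + 5*f (Q(f) = 2 - f*(-5) = 2 - (-5)*f = 2 + 5*f)
M*Q(p(-5)) - 334 = -230*(2 + 5*3)/7 - 334 = -230*(2 + 15)/7 - 334 = -230/7*17 - 334 = -3910/7 - 334 = -6248/7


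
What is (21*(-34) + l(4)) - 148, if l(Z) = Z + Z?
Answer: -854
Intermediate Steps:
l(Z) = 2*Z
(21*(-34) + l(4)) - 148 = (21*(-34) + 2*4) - 148 = (-714 + 8) - 148 = -706 - 148 = -854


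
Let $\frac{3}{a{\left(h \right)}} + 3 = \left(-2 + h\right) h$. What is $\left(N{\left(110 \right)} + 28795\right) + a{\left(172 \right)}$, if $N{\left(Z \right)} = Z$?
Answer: $\frac{845095488}{29237} \approx 28905.0$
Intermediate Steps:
$a{\left(h \right)} = \frac{3}{-3 + h \left(-2 + h\right)}$ ($a{\left(h \right)} = \frac{3}{-3 + \left(-2 + h\right) h} = \frac{3}{-3 + h \left(-2 + h\right)}$)
$\left(N{\left(110 \right)} + 28795\right) + a{\left(172 \right)} = \left(110 + 28795\right) + \frac{3}{-3 + 172^{2} - 344} = 28905 + \frac{3}{-3 + 29584 - 344} = 28905 + \frac{3}{29237} = \frac{845095488}{29237}$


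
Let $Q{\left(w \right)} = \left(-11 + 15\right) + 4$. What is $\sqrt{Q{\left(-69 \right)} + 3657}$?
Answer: $\sqrt{3665} \approx 60.539$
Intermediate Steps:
$Q{\left(w \right)} = 8$ ($Q{\left(w \right)} = 4 + 4 = 8$)
$\sqrt{Q{\left(-69 \right)} + 3657} = \sqrt{8 + 3657} = \sqrt{3665}$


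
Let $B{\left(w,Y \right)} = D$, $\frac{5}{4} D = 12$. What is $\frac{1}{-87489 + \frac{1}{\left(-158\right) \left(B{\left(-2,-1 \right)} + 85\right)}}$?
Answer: $- \frac{74734}{6538402931} \approx -1.143 \cdot 10^{-5}$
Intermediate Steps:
$D = \frac{48}{5}$ ($D = \frac{4}{5} \cdot 12 = \frac{48}{5} \approx 9.6$)
$B{\left(w,Y \right)} = \frac{48}{5}$
$\frac{1}{-87489 + \frac{1}{\left(-158\right) \left(B{\left(-2,-1 \right)} + 85\right)}} = \frac{1}{-87489 + \frac{1}{\left(-158\right) \left(\frac{48}{5} + 85\right)}} = \frac{1}{-87489 + \frac{1}{\left(-158\right) \frac{473}{5}}} = \frac{1}{-87489 + \frac{1}{- \frac{74734}{5}}} = \frac{1}{-87489 - \frac{5}{74734}} = \frac{1}{- \frac{6538402931}{74734}} = - \frac{74734}{6538402931}$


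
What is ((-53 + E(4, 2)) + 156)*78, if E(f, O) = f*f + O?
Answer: 9438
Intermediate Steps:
E(f, O) = O + f² (E(f, O) = f² + O = O + f²)
((-53 + E(4, 2)) + 156)*78 = ((-53 + (2 + 4²)) + 156)*78 = ((-53 + (2 + 16)) + 156)*78 = ((-53 + 18) + 156)*78 = (-35 + 156)*78 = 121*78 = 9438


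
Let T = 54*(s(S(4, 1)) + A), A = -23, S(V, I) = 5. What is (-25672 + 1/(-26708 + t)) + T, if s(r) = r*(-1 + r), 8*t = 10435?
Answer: -5250217994/203229 ≈ -25834.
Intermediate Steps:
t = 10435/8 (t = (⅛)*10435 = 10435/8 ≈ 1304.4)
T = -162 (T = 54*(5*(-1 + 5) - 23) = 54*(5*4 - 23) = 54*(20 - 23) = 54*(-3) = -162)
(-25672 + 1/(-26708 + t)) + T = (-25672 + 1/(-26708 + 10435/8)) - 162 = (-25672 + 1/(-203229/8)) - 162 = (-25672 - 8/203229) - 162 = -5217294896/203229 - 162 = -5250217994/203229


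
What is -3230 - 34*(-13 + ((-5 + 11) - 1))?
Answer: -2958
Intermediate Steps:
-3230 - 34*(-13 + ((-5 + 11) - 1)) = -3230 - 34*(-13 + (6 - 1)) = -3230 - 34*(-13 + 5) = -3230 - 34*(-8) = -3230 + 272 = -2958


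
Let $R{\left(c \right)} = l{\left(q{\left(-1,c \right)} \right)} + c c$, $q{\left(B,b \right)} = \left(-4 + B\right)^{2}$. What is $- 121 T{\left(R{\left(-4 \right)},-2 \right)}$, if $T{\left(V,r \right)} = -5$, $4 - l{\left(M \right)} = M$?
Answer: $605$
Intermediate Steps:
$l{\left(M \right)} = 4 - M$
$R{\left(c \right)} = -21 + c^{2}$ ($R{\left(c \right)} = \left(4 - \left(-4 - 1\right)^{2}\right) + c c = \left(4 - \left(-5\right)^{2}\right) + c^{2} = \left(4 - 25\right) + c^{2} = -21 + c^{2}$)
$- 121 T{\left(R{\left(-4 \right)},-2 \right)} = \left(-121\right) \left(-5\right) = 605$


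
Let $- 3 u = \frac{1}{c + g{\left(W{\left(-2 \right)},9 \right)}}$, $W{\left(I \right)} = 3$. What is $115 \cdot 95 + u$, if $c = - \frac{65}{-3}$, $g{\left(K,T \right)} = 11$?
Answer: $\frac{1070649}{98} \approx 10925.0$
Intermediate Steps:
$c = \frac{65}{3}$ ($c = \left(-65\right) \left(- \frac{1}{3}\right) = \frac{65}{3} \approx 21.667$)
$u = - \frac{1}{98}$ ($u = - \frac{1}{3 \left(\frac{65}{3} + 11\right)} = - \frac{1}{3 \cdot \frac{98}{3}} = \left(- \frac{1}{3}\right) \frac{3}{98} = - \frac{1}{98} \approx -0.010204$)
$115 \cdot 95 + u = 115 \cdot 95 - \frac{1}{98} = 10925 - \frac{1}{98} = \frac{1070649}{98}$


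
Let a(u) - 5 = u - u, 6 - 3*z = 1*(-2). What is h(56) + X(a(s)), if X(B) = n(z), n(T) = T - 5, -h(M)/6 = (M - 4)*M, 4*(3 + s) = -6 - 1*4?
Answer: -52423/3 ≈ -17474.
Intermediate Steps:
s = -11/2 (s = -3 + (-6 - 1*4)/4 = -3 + (-6 - 4)/4 = -3 + (¼)*(-10) = -3 - 5/2 = -11/2 ≈ -5.5000)
z = 8/3 (z = 2 - (-2)/3 = 2 - ⅓*(-2) = 2 + ⅔ = 8/3 ≈ 2.6667)
a(u) = 5 (a(u) = 5 + (u - u) = 5 + 0 = 5)
h(M) = -6*M*(-4 + M) (h(M) = -6*(M - 4)*M = -6*(-4 + M)*M = -6*M*(-4 + M))
n(T) = -5 + T
X(B) = -7/3 (X(B) = -5 + 8/3 = -7/3)
h(56) + X(a(s)) = 6*56*(4 - 1*56) - 7/3 = 6*56*(4 - 56) - 7/3 = 6*56*(-52) - 7/3 = -17472 - 7/3 = -52423/3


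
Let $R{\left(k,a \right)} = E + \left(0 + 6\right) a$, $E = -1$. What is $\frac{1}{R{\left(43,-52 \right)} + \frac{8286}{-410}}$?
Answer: $- \frac{205}{68308} \approx -0.0030011$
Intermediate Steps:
$R{\left(k,a \right)} = -1 + 6 a$ ($R{\left(k,a \right)} = -1 + \left(0 + 6\right) a = -1 + 6 a$)
$\frac{1}{R{\left(43,-52 \right)} + \frac{8286}{-410}} = \frac{1}{\left(-1 + 6 \left(-52\right)\right) + \frac{8286}{-410}} = \frac{1}{\left(-1 - 312\right) + 8286 \left(- \frac{1}{410}\right)} = \frac{1}{-313 - \frac{4143}{205}} = \frac{1}{- \frac{68308}{205}} = - \frac{205}{68308}$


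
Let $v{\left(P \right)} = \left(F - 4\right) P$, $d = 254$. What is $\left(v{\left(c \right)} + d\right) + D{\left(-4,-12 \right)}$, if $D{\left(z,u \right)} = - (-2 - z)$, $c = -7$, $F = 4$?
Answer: $252$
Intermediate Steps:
$D{\left(z,u \right)} = 2 + z$
$v{\left(P \right)} = 0$ ($v{\left(P \right)} = \left(4 - 4\right) P = 0 P = 0$)
$\left(v{\left(c \right)} + d\right) + D{\left(-4,-12 \right)} = \left(0 + 254\right) + \left(2 - 4\right) = 254 - 2 = 252$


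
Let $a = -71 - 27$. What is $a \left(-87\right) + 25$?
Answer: $8551$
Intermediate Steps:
$a = -98$ ($a = -71 - 27 = -98$)
$a \left(-87\right) + 25 = \left(-98\right) \left(-87\right) + 25 = 8526 + 25 = 8551$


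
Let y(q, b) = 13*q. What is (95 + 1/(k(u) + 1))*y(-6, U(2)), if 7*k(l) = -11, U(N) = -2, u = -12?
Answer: -14547/2 ≈ -7273.5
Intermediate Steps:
k(l) = -11/7 (k(l) = (⅐)*(-11) = -11/7)
(95 + 1/(k(u) + 1))*y(-6, U(2)) = (95 + 1/(-11/7 + 1))*(13*(-6)) = (95 + 1/(-4/7))*(-78) = (95 - 7/4)*(-78) = (373/4)*(-78) = -14547/2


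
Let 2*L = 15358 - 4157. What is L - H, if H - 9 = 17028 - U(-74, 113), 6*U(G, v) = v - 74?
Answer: -11430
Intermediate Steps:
U(G, v) = -37/3 + v/6 (U(G, v) = (v - 74)/6 = (-74 + v)/6 = -37/3 + v/6)
H = 34061/2 (H = 9 + (17028 - (-37/3 + (1/6)*113)) = 9 + (17028 - (-37/3 + 113/6)) = 9 + (17028 - 1*13/2) = 9 + (17028 - 13/2) = 9 + 34043/2 = 34061/2 ≈ 17031.)
L = 11201/2 (L = (15358 - 4157)/2 = (1/2)*11201 = 11201/2 ≈ 5600.5)
L - H = 11201/2 - 1*34061/2 = 11201/2 - 34061/2 = -11430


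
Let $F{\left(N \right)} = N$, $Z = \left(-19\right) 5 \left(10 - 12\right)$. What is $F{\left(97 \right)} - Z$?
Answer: $-93$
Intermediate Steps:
$Z = 190$ ($Z = \left(-95\right) \left(-2\right) = 190$)
$F{\left(97 \right)} - Z = 97 - 190 = -93$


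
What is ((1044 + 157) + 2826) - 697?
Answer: 3330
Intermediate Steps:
((1044 + 157) + 2826) - 697 = (1201 + 2826) - 697 = 4027 - 697 = 3330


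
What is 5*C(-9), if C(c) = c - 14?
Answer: -115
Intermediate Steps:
C(c) = -14 + c
5*C(-9) = 5*(-14 - 9) = 5*(-23) = -115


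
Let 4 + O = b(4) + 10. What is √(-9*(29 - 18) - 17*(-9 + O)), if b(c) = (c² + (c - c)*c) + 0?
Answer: 8*I*√5 ≈ 17.889*I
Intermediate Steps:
b(c) = c² (b(c) = (c² + 0*c) + 0 = (c² + 0) + 0 = c² + 0 = c²)
O = 22 (O = -4 + (4² + 10) = -4 + (16 + 10) = -4 + 26 = 22)
√(-9*(29 - 18) - 17*(-9 + O)) = √(-9*(29 - 18) - 17*(-9 + 22)) = √(-9*11 - 17*13) = √(-99 - 221) = √(-320) = 8*I*√5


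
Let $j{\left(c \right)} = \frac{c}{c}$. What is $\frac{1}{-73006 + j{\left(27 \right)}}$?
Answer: $- \frac{1}{73005} \approx -1.3698 \cdot 10^{-5}$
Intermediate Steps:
$j{\left(c \right)} = 1$
$\frac{1}{-73006 + j{\left(27 \right)}} = \frac{1}{-73006 + 1} = \frac{1}{-73005} = - \frac{1}{73005}$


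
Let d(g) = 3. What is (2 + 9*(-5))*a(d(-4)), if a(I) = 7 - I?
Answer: -172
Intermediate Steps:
(2 + 9*(-5))*a(d(-4)) = (2 + 9*(-5))*(7 - 1*3) = (2 - 45)*(7 - 3) = -43*4 = -172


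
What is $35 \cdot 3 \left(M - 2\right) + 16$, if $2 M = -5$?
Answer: $- \frac{913}{2} \approx -456.5$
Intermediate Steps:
$M = - \frac{5}{2}$ ($M = \frac{1}{2} \left(-5\right) = - \frac{5}{2} \approx -2.5$)
$35 \cdot 3 \left(M - 2\right) + 16 = 35 \cdot 3 \left(- \frac{5}{2} - 2\right) + 16 = 35 \cdot 3 \left(- \frac{9}{2}\right) + 16 = 35 \left(- \frac{27}{2}\right) + 16 = - \frac{945}{2} + 16 = - \frac{913}{2}$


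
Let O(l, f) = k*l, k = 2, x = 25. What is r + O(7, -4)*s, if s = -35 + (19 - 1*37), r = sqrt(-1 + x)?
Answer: -742 + 2*sqrt(6) ≈ -737.10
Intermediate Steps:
r = 2*sqrt(6) (r = sqrt(-1 + 25) = sqrt(24) = 2*sqrt(6) ≈ 4.8990)
O(l, f) = 2*l
s = -53 (s = -35 + (19 - 37) = -35 - 18 = -53)
r + O(7, -4)*s = 2*sqrt(6) + (2*7)*(-53) = 2*sqrt(6) + 14*(-53) = 2*sqrt(6) - 742 = -742 + 2*sqrt(6)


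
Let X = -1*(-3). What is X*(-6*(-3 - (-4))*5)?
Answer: -90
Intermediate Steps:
X = 3
X*(-6*(-3 - (-4))*5) = 3*(-6*(-3 - (-4))*5) = 3*(-6*(-3 - 1*(-4))*5) = 3*(-6*(-3 + 4)*5) = 3*(-6*1*5) = 3*(-6*5) = 3*(-30) = -90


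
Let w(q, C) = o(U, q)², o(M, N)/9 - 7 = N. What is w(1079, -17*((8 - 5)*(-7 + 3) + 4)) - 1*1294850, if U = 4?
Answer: 94236226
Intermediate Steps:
o(M, N) = 63 + 9*N
w(q, C) = (63 + 9*q)²
w(1079, -17*((8 - 5)*(-7 + 3) + 4)) - 1*1294850 = 81*(7 + 1079)² - 1*1294850 = 81*1086² - 1294850 = 81*1179396 - 1294850 = 95531076 - 1294850 = 94236226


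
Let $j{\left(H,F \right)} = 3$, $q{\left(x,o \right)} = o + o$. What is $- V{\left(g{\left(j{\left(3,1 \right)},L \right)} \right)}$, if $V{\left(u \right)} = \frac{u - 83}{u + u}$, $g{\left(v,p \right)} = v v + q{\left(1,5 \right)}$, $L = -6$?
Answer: $\frac{32}{19} \approx 1.6842$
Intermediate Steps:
$q{\left(x,o \right)} = 2 o$
$g{\left(v,p \right)} = 10 + v^{2}$ ($g{\left(v,p \right)} = v v + 2 \cdot 5 = v^{2} + 10 = 10 + v^{2}$)
$V{\left(u \right)} = \frac{-83 + u}{2 u}$
$- V{\left(g{\left(j{\left(3,1 \right)},L \right)} \right)} = - \frac{-83 + \left(10 + 3^{2}\right)}{2 \left(10 + 3^{2}\right)} = - \frac{-83 + \left(10 + 9\right)}{2 \left(10 + 9\right)} = - \frac{-83 + 19}{2 \cdot 19} = - \frac{-64}{2 \cdot 19} = \left(-1\right) \left(- \frac{32}{19}\right) = \frac{32}{19}$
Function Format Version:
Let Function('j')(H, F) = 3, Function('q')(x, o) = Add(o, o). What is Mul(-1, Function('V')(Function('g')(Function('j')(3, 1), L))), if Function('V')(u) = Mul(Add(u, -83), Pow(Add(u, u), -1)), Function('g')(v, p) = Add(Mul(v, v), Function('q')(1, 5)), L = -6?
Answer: Rational(32, 19) ≈ 1.6842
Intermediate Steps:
Function('q')(x, o) = Mul(2, o)
Function('g')(v, p) = Add(10, Pow(v, 2)) (Function('g')(v, p) = Add(Mul(v, v), Mul(2, 5)) = Add(Pow(v, 2), 10) = Add(10, Pow(v, 2)))
Function('V')(u) = Mul(Rational(1, 2), Pow(u, -1), Add(-83, u)) (Function('V')(u) = Mul(Add(-83, u), Pow(Mul(2, u), -1)) = Mul(Add(-83, u), Mul(Rational(1, 2), Pow(u, -1))) = Mul(Rational(1, 2), Pow(u, -1), Add(-83, u)))
Mul(-1, Function('V')(Function('g')(Function('j')(3, 1), L))) = Mul(-1, Mul(Rational(1, 2), Pow(Add(10, Pow(3, 2)), -1), Add(-83, Add(10, Pow(3, 2))))) = Mul(-1, Mul(Rational(1, 2), Pow(Add(10, 9), -1), Add(-83, Add(10, 9)))) = Mul(-1, Mul(Rational(1, 2), Pow(19, -1), Add(-83, 19))) = Mul(-1, Mul(Rational(1, 2), Rational(1, 19), -64)) = Mul(-1, Rational(-32, 19)) = Rational(32, 19)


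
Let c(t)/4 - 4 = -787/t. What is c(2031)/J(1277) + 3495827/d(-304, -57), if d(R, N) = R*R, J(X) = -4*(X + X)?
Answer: 9066392433353/239688936192 ≈ 37.826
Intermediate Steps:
J(X) = -8*X
d(R, N) = R**2
c(t) = 16 - 3148/t (c(t) = 16 + 4*(-787/t) = 16 - 3148/t)
c(2031)/J(1277) + 3495827/d(-304, -57) = (16 - 3148/2031)/((-8*1277)) + 3495827/((-304)**2) = (16 - 3148*1/2031)/(-10216) + 3495827/92416 = (16 - 3148/2031)*(-1/10216) + 3495827*(1/92416) = (29348/2031)*(-1/10216) + 3495827/92416 = -7337/5187174 + 3495827/92416 = 9066392433353/239688936192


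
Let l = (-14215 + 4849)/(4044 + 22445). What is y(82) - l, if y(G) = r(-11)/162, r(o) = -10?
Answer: 626201/2145609 ≈ 0.29185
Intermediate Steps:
y(G) = -5/81 (y(G) = -10/162 = -10*1/162 = -5/81)
l = -9366/26489 ≈ -0.35358
y(82) - l = -5/81 - 1*(-9366/26489) = -5/81 + 9366/26489 = 626201/2145609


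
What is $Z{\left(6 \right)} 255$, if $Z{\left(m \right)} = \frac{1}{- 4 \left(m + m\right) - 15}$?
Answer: $- \frac{85}{21} \approx -4.0476$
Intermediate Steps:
$Z{\left(m \right)} = \frac{1}{-15 - 8 m}$ ($Z{\left(m \right)} = \frac{1}{- 4 \cdot 2 m - 15} = \frac{1}{- 8 m - 15} = \frac{1}{-15 - 8 m}$)
$Z{\left(6 \right)} 255 = - \frac{1}{15 + 8 \cdot 6} \cdot 255 = - \frac{1}{15 + 48} \cdot 255 = - \frac{1}{63} \cdot 255 = \left(-1\right) \frac{1}{63} \cdot 255 = \left(- \frac{1}{63}\right) 255 = - \frac{85}{21}$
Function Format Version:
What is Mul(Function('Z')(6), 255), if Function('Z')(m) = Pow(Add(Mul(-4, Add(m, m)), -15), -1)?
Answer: Rational(-85, 21) ≈ -4.0476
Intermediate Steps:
Function('Z')(m) = Pow(Add(-15, Mul(-8, m)), -1) (Function('Z')(m) = Pow(Add(Mul(-4, Mul(2, m)), -15), -1) = Pow(Add(Mul(-8, m), -15), -1) = Pow(Add(-15, Mul(-8, m)), -1))
Mul(Function('Z')(6), 255) = Mul(Mul(-1, Pow(Add(15, Mul(8, 6)), -1)), 255) = Mul(Mul(-1, Pow(Add(15, 48), -1)), 255) = Mul(Mul(-1, Pow(63, -1)), 255) = Mul(Mul(-1, Rational(1, 63)), 255) = Mul(Rational(-1, 63), 255) = Rational(-85, 21)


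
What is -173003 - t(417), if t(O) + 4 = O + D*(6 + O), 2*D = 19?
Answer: -354869/2 ≈ -1.7743e+5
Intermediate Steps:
D = 19/2 (D = (½)*19 = 19/2 ≈ 9.5000)
t(O) = 53 + 21*O/2 (t(O) = -4 + (O + 19*(6 + O)/2) = -4 + (O + (57 + 19*O/2)) = -4 + (57 + 21*O/2) = 53 + 21*O/2)
-173003 - t(417) = -173003 - (53 + (21/2)*417) = -173003 - (53 + 8757/2) = -173003 - 1*8863/2 = -173003 - 8863/2 = -354869/2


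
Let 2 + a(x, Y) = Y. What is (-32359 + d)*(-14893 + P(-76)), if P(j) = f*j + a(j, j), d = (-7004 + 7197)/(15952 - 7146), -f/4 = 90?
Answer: -3530284711629/8806 ≈ -4.0090e+8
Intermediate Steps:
f = -360 (f = -4*90 = -360)
a(x, Y) = -2 + Y
d = 193/8806 ≈ 0.021917
P(j) = -2 - 359*j (P(j) = -360*j + (-2 + j) = -2 - 359*j)
(-32359 + d)*(-14893 + P(-76)) = (-32359 + 193/8806)*(-14893 + (-2 - 359*(-76))) = -284953161*(-14893 + (-2 + 27284))/8806 = -284953161*(-14893 + 27282)/8806 = -284953161/8806*12389 = -3530284711629/8806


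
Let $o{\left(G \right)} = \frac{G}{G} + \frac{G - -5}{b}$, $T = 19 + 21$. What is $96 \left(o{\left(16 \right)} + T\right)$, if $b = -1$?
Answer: $1920$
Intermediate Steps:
$T = 40$
$o{\left(G \right)} = -4 - G$ ($o{\left(G \right)} = \frac{G}{G} + \frac{G - -5}{-1} = 1 + \left(G + 5\right) \left(-1\right) = 1 + \left(5 + G\right) \left(-1\right) = 1 - \left(5 + G\right) = -4 - G$)
$96 \left(o{\left(16 \right)} + T\right) = 96 \left(\left(-4 - 16\right) + 40\right) = 96 \left(-20 + 40\right) = 96 \cdot 20 = 1920$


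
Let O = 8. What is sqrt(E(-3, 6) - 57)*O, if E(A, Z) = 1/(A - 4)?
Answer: 160*I*sqrt(7)/7 ≈ 60.474*I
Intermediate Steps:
E(A, Z) = 1/(-4 + A)
sqrt(E(-3, 6) - 57)*O = sqrt(1/(-4 - 3) - 57)*8 = sqrt(1/(-7) - 57)*8 = sqrt(-1/7 - 57)*8 = sqrt(-400/7)*8 = (20*I*sqrt(7)/7)*8 = 160*I*sqrt(7)/7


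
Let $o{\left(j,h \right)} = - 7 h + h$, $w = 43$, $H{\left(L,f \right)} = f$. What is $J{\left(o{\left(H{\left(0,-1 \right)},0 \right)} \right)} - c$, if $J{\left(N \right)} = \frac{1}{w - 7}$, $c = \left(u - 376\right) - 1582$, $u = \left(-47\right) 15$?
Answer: $\frac{95869}{36} \approx 2663.0$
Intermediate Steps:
$u = -705$
$o{\left(j,h \right)} = - 6 h$
$c = -2663$ ($c = \left(-705 - 376\right) - 1582 = -1081 - 1582 = -2663$)
$J{\left(N \right)} = \frac{1}{36}$ ($J{\left(N \right)} = \frac{1}{43 - 7} = \frac{1}{36}$)
$J{\left(o{\left(H{\left(0,-1 \right)},0 \right)} \right)} - c = \frac{1}{36} - -2663 = \frac{1}{36} + 2663 = \frac{95869}{36}$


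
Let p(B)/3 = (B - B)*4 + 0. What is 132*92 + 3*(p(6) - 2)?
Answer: 12138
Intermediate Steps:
p(B) = 0 (p(B) = 3*((B - B)*4 + 0) = 3*(0*4 + 0) = 3*(0 + 0) = 3*0 = 0)
132*92 + 3*(p(6) - 2) = 132*92 + 3*(0 - 2) = 12144 + 3*(-2) = 12144 - 6 = 12138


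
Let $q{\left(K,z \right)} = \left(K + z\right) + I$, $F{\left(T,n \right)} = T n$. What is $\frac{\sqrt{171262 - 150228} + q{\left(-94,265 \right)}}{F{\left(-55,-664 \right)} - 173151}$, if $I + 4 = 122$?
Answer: $- \frac{289}{136631} - \frac{\sqrt{21034}}{136631} \approx -0.0031767$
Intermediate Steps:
$I = 118$ ($I = -4 + 122 = 118$)
$q{\left(K,z \right)} = 118 + K + z$ ($q{\left(K,z \right)} = \left(K + z\right) + 118 = 118 + K + z$)
$\frac{\sqrt{171262 - 150228} + q{\left(-94,265 \right)}}{F{\left(-55,-664 \right)} - 173151} = \frac{\sqrt{171262 - 150228} + \left(118 - 94 + 265\right)}{\left(-55\right) \left(-664\right) - 173151} = \frac{\sqrt{21034} + 289}{36520 - 173151} = \frac{289 + \sqrt{21034}}{-136631} = \left(289 + \sqrt{21034}\right) \left(- \frac{1}{136631}\right) = - \frac{289}{136631} - \frac{\sqrt{21034}}{136631}$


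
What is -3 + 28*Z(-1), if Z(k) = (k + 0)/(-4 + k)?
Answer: 13/5 ≈ 2.6000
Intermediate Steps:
Z(k) = k/(-4 + k)
-3 + 28*Z(-1) = -3 + 28*(-1/(-4 - 1)) = -3 + 28*(-1/(-5)) = -3 + 28*(-1*(-1/5)) = -3 + 28*(1/5) = -3 + 28/5 = 13/5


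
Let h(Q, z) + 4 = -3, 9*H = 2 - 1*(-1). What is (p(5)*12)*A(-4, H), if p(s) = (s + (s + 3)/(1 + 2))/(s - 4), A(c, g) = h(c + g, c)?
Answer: -644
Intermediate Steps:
H = ⅓ (H = (2 - 1*(-1))/9 = (2 + 1)/9 = (⅑)*3 = ⅓ ≈ 0.33333)
h(Q, z) = -7 (h(Q, z) = -4 - 3 = -7)
A(c, g) = -7
p(s) = (1 + 4*s/3)/(-4 + s) (p(s) = (s + (3 + s)/3)/(-4 + s) = (s + (3 + s)*(⅓))/(-4 + s) = (s + (1 + s/3))/(-4 + s) = (1 + 4*s/3)/(-4 + s))
(p(5)*12)*A(-4, H) = (((3 + 4*5)/(3*(-4 + 5)))*12)*(-7) = (((⅓)*(3 + 20)/1)*12)*(-7) = (((⅓)*1*23)*12)*(-7) = ((23/3)*12)*(-7) = 92*(-7) = -644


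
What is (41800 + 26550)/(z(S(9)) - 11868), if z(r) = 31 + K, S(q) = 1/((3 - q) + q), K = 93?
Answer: -34175/5872 ≈ -5.8200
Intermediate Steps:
S(q) = ⅓ (S(q) = 1/3 = ⅓)
z(r) = 124 (z(r) = 31 + 93 = 124)
(41800 + 26550)/(z(S(9)) - 11868) = (41800 + 26550)/(124 - 11868) = 68350/(-11744) = 68350*(-1/11744) = -34175/5872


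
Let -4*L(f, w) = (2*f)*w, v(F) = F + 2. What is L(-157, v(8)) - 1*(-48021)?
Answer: 48806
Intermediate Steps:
v(F) = 2 + F
L(f, w) = -f*w/2 (L(f, w) = -2*f*w/4 = -f*w/2)
L(-157, v(8)) - 1*(-48021) = -1/2*(-157)*(2 + 8) - 1*(-48021) = -1/2*(-157)*10 + 48021 = 785 + 48021 = 48806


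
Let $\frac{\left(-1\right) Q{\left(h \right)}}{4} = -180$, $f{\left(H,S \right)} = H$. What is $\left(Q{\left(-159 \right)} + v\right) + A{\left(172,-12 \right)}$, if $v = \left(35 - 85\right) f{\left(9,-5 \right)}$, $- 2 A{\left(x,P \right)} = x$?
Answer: $184$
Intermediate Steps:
$Q{\left(h \right)} = 720$ ($Q{\left(h \right)} = \left(-4\right) \left(-180\right) = 720$)
$A{\left(x,P \right)} = - \frac{x}{2}$
$v = -450$ ($v = \left(35 - 85\right) 9 = \left(-50\right) 9 = -450$)
$\left(Q{\left(-159 \right)} + v\right) + A{\left(172,-12 \right)} = \left(720 - 450\right) - 86 = 270 - 86 = 184$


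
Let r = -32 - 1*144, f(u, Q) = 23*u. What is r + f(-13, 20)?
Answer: -475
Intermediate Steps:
r = -176 (r = -32 - 144 = -176)
r + f(-13, 20) = -176 + 23*(-13) = -176 - 299 = -475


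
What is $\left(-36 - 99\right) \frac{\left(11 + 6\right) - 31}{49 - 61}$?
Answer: $- \frac{315}{2} \approx -157.5$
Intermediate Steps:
$\left(-36 - 99\right) \frac{\left(11 + 6\right) - 31}{49 - 61} = - 135 \frac{17 - 31}{-12} = - 135 \left(\left(-14\right) \left(- \frac{1}{12}\right)\right) = \left(-135\right) \frac{7}{6} = - \frac{315}{2}$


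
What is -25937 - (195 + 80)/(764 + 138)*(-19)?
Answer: -2126359/82 ≈ -25931.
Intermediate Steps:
-25937 - (195 + 80)/(764 + 138)*(-19) = -25937 - 275/902*(-19) = -25937 - 275*(1/902)*(-19) = -25937 - 25*(-19)/82 = -25937 - 1*(-475/82) = -25937 + 475/82 = -2126359/82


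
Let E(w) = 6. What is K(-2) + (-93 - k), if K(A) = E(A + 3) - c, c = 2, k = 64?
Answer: -153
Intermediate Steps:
K(A) = 4 (K(A) = 6 - 1*2 = 6 - 2 = 4)
K(-2) + (-93 - k) = 4 + (-93 - 1*64) = 4 + (-93 - 64) = 4 - 157 = -153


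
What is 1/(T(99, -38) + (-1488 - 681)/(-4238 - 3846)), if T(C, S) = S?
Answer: -8084/305023 ≈ -0.026503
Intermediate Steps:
1/(T(99, -38) + (-1488 - 681)/(-4238 - 3846)) = 1/(-38 + (-1488 - 681)/(-4238 - 3846)) = 1/(-38 - 2169/(-8084)) = 1/(-38 - 2169*(-1/8084)) = 1/(-38 + 2169/8084) = 1/(-305023/8084) = -8084/305023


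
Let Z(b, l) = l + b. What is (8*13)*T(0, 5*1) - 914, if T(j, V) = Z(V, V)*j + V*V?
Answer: 1686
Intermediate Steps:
Z(b, l) = b + l
T(j, V) = V² + 2*V*j (T(j, V) = (V + V)*j + V*V = (2*V)*j + V² = 2*V*j + V² = V² + 2*V*j)
(8*13)*T(0, 5*1) - 914 = (8*13)*((5*1)*(5*1 + 2*0)) - 914 = 104*(5*(5 + 0)) - 914 = 104*(5*5) - 914 = 104*25 - 914 = 2600 - 914 = 1686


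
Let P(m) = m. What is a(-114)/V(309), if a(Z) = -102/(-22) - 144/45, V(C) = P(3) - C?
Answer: -79/16830 ≈ -0.0046940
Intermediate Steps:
V(C) = 3 - C
a(Z) = 79/55 (a(Z) = -102*(-1/22) - 144*1/45 = 51/11 - 16/5 = 79/55)
a(-114)/V(309) = 79/(55*(3 - 1*309)) = 79/(55*(3 - 309)) = (79/55)/(-306) = (79/55)*(-1/306) = -79/16830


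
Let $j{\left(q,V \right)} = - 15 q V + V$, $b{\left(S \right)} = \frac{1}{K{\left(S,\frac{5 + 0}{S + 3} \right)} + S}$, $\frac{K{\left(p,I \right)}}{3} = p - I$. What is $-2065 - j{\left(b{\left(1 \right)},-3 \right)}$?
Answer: $-2242$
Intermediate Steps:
$K{\left(p,I \right)} = - 3 I + 3 p$ ($K{\left(p,I \right)} = 3 \left(p - I\right) = - 3 I + 3 p$)
$b{\left(S \right)} = \frac{1}{- \frac{15}{3 + S} + 4 S}$ ($b{\left(S \right)} = \frac{1}{\left(- 3 \frac{5 + 0}{S + 3} + 3 S\right) + S} = \frac{1}{\left(- 3 \frac{5}{3 + S} + 3 S\right) + S} = \frac{1}{\left(- \frac{15}{3 + S} + 3 S\right) + S} = \frac{1}{- \frac{15}{3 + S} + 4 S}$)
$j{\left(q,V \right)} = V - 15 V q$ ($j{\left(q,V \right)} = - 15 V q + V = V - 15 V q$)
$-2065 - j{\left(b{\left(1 \right)},-3 \right)} = -2065 - - 3 \left(1 - 15 \frac{3 + 1}{-15 + 4 \cdot 1 \left(3 + 1\right)}\right) = -2065 - - 3 \left(1 - 15 \frac{1}{-15 + 4 \cdot 1 \cdot 4} \cdot 4\right) = -2065 - - 3 \left(1 - 15 \frac{1}{-15 + 16} \cdot 4\right) = -2065 - - 3 \left(1 - 15 \cdot 1^{-1} \cdot 4\right) = -2065 - - 3 \left(1 - 15 \cdot 1 \cdot 4\right) = -2065 - - 3 \left(1 - 60\right) = -2065 - \left(-3\right) \left(-59\right) = -2065 - 177 = -2242$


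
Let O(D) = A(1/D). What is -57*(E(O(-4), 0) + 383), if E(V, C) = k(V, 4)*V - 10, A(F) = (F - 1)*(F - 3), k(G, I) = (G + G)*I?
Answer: -921177/32 ≈ -28787.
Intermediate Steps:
k(G, I) = 2*G*I (k(G, I) = (2*G)*I = 2*G*I)
A(F) = (-1 + F)*(-3 + F)
O(D) = 3 + D⁻² - 4/D (O(D) = 3 + (1/D)² - 4/D = 3 + D⁻² - 4/D)
E(V, C) = -10 + 8*V² (E(V, C) = (2*V*4)*V - 10 = (8*V)*V - 10 = 8*V² - 10 = -10 + 8*V²)
-57*(E(O(-4), 0) + 383) = -57*((-10 + 8*(3 + (-4)⁻² - 4/(-4))²) + 383) = -57*((-10 + 8*(3 + 1/16 - 4*(-¼))²) + 383) = -57*((-10 + 8*(3 + 1/16 + 1)²) + 383) = -57*((-10 + 8*(65/16)²) + 383) = -57*((-10 + 8*(4225/256)) + 383) = -57*((-10 + 4225/32) + 383) = -57*(3905/32 + 383) = -57*16161/32 = -921177/32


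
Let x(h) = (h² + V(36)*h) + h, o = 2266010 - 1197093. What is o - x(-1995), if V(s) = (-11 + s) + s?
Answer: -2787418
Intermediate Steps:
o = 1068917
V(s) = -11 + 2*s
x(h) = h² + 62*h (x(h) = (h² + (-11 + 2*36)*h) + h = (h² + (-11 + 72)*h) + h = (h² + 61*h) + h = h² + 62*h)
o - x(-1995) = 1068917 - (-1995)*(62 - 1995) = 1068917 - (-1995)*(-1933) = 1068917 - 1*3856335 = 1068917 - 3856335 = -2787418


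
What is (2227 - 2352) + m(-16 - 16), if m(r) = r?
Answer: -157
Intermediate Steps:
(2227 - 2352) + m(-16 - 16) = (2227 - 2352) + (-16 - 16) = -125 - 32 = -157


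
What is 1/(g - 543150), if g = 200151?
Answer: -1/342999 ≈ -2.9155e-6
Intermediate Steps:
1/(g - 543150) = 1/(200151 - 543150) = 1/(-342999) = -1/342999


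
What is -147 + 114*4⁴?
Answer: 29037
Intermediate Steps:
-147 + 114*4⁴ = -147 + 114*256 = -147 + 29184 = 29037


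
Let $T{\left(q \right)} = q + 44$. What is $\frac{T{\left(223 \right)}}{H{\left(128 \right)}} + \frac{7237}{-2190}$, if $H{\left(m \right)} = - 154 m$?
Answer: $- \frac{71620237}{21584640} \approx -3.3181$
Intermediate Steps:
$T{\left(q \right)} = 44 + q$
$\frac{T{\left(223 \right)}}{H{\left(128 \right)}} + \frac{7237}{-2190} = \frac{44 + 223}{\left(-154\right) 128} + \frac{7237}{-2190} = \frac{267}{-19712} + 7237 \left(- \frac{1}{2190}\right) = 267 \left(- \frac{1}{19712}\right) - \frac{7237}{2190} = - \frac{267}{19712} - \frac{7237}{2190} = - \frac{71620237}{21584640}$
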